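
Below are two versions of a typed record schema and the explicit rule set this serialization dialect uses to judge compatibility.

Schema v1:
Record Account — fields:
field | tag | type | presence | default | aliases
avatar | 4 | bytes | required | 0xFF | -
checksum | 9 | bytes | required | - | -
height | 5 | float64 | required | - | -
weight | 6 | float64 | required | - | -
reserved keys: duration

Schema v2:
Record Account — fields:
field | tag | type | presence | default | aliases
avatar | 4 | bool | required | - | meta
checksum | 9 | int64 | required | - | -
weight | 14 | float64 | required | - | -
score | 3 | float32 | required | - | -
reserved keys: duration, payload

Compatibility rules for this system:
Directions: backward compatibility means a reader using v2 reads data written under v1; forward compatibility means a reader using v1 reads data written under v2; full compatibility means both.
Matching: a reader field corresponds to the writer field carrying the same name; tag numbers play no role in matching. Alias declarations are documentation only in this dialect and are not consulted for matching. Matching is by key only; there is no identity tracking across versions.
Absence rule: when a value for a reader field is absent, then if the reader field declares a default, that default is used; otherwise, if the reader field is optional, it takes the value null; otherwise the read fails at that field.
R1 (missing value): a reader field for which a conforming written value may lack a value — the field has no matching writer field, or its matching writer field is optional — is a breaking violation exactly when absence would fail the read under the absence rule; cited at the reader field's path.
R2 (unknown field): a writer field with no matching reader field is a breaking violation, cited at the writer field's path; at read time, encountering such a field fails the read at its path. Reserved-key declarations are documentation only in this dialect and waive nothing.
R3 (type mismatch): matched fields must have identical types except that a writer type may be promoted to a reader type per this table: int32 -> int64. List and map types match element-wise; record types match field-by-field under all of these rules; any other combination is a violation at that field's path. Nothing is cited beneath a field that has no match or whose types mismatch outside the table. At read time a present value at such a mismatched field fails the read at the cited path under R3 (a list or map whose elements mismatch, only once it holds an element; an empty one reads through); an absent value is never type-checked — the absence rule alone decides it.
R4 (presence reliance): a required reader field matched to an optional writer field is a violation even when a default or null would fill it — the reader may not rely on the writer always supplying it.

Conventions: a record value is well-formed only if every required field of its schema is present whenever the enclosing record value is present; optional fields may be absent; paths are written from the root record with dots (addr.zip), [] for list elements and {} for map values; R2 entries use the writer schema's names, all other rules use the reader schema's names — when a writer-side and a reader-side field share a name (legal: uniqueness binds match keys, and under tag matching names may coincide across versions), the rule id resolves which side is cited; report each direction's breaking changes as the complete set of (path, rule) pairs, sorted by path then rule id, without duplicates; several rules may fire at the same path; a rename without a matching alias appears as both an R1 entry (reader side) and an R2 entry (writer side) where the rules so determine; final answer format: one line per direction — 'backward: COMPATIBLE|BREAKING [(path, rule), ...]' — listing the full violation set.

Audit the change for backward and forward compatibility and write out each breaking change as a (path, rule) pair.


the writer's type comes first in each Account pair
backward for Account (reader v2, writer v1):
  bytes -> bool, writer required: avatar aligns to avatar
  bytes -> int64, writer required: checksum aligns to checksum
  float64 -> float64, writer required: weight aligns to weight
  score: no writer match
  writer height: unknown to reader
  violation R3 at avatar
  violation R3 at checksum
  violation R2 at height
  violation R1 at score
  backward on Account therefore BREAKING (4)
forward for Account (reader v1, writer v2):
  bool -> bytes, writer required: avatar aligns to avatar
  int64 -> bytes, writer required: checksum aligns to checksum
  height: no writer match
  float64 -> float64, writer required: weight aligns to weight
  writer score: unknown to reader
  violation R3 at avatar
  violation R3 at checksum
  violation R1 at height
  violation R2 at score
  forward on Account therefore BREAKING (4)

backward: BREAKING [(avatar, R3), (checksum, R3), (height, R2), (score, R1)]; forward: BREAKING [(avatar, R3), (checksum, R3), (height, R1), (score, R2)]


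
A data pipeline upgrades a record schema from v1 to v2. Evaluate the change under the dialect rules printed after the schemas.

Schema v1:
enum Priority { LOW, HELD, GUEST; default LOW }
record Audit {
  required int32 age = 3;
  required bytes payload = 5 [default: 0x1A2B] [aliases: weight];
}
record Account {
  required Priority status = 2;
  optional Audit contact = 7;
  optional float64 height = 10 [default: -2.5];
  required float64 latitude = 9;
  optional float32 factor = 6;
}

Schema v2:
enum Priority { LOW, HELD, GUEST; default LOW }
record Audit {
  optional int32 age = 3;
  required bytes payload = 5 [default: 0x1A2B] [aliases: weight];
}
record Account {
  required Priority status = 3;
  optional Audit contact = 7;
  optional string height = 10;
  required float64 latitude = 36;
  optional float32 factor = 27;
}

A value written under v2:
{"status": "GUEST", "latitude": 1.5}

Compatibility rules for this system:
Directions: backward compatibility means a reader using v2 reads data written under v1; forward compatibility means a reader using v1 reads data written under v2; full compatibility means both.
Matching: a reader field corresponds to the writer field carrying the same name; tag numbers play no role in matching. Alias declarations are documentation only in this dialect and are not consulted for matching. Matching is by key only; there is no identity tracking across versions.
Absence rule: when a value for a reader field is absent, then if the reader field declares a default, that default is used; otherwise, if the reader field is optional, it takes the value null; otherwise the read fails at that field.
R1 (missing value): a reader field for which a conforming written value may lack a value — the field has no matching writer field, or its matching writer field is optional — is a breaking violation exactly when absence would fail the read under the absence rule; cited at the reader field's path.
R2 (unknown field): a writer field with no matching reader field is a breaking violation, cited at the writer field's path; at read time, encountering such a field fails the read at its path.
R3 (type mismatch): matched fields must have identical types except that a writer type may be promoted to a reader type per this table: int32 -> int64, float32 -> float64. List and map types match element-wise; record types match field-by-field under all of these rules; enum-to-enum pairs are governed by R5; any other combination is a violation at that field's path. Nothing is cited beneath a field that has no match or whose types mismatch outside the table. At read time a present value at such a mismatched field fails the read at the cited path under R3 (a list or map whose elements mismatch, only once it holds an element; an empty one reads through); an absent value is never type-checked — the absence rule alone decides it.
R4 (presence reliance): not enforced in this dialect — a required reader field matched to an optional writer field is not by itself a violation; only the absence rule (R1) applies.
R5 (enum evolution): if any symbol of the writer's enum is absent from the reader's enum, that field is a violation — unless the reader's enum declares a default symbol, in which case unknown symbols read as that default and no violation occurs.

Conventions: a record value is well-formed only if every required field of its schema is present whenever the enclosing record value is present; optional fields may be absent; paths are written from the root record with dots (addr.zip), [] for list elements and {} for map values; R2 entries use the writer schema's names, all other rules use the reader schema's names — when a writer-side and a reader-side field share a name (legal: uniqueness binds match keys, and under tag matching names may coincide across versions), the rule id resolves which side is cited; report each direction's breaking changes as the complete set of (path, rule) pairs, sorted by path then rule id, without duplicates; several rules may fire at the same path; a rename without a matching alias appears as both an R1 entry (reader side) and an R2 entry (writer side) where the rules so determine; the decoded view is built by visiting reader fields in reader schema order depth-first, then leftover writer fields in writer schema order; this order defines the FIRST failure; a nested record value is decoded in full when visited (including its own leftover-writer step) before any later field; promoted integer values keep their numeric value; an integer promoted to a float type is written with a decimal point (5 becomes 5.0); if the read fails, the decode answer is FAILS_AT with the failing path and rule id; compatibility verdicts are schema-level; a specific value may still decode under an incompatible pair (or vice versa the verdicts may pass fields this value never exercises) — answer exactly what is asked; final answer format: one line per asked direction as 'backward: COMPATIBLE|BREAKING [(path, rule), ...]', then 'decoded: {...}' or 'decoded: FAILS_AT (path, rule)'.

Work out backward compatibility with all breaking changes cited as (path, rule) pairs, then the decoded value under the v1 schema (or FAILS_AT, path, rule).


in Account below, arrows point writer -> reader
backward analysis of Account with v2 as reader and v1 as writer:
  writer required, Priority -> Priority: reader status maps from writer status
  writer optional, Audit -> Audit: reader contact maps from writer contact
  writer optional, float64 -> string: reader height maps from writer height
  writer required, float64 -> float64: reader latitude maps from writer latitude
  writer optional, float32 -> float32: reader factor maps from writer factor
  writer required, int32 -> int32: reader contact.age maps from writer contact.age
  writer required, bytes -> bytes: reader contact.payload maps from writer contact.payload
  R3 fires at height
  => backward verdict for Account: BREAKING, 1 violation(s)
decoding the Account value with the v1 reader:
  status := "GUEST"
  contact := null (absent, optional -> null)
  height := -2.5 (absent -> default)
  latitude := 1.5
  factor := null (absent, optional -> null)
  => decoded: {"status": "GUEST", "contact": null, "height": -2.5, "latitude": 1.5, "factor": null}
checking off the Account differences that do not matter here:
  field factor in record Account: tag 6 changed to 27 -> fires no rule on Account, leaving the asked answer as it is
  field latitude in record Account: tag 9 changed to 36 -> fires no rule on Account, leaving the asked answer as it is
  field status in record Account: tag 2 changed to 3 -> fires no rule on Account, leaving the asked answer as it is
  field age in record Audit: required changed to optional -> its effect on Account is confined to the forward direction, not asked

backward: BREAKING [(height, R3)]; decoded: {"status": "GUEST", "contact": null, "height": -2.5, "latitude": 1.5, "factor": null}


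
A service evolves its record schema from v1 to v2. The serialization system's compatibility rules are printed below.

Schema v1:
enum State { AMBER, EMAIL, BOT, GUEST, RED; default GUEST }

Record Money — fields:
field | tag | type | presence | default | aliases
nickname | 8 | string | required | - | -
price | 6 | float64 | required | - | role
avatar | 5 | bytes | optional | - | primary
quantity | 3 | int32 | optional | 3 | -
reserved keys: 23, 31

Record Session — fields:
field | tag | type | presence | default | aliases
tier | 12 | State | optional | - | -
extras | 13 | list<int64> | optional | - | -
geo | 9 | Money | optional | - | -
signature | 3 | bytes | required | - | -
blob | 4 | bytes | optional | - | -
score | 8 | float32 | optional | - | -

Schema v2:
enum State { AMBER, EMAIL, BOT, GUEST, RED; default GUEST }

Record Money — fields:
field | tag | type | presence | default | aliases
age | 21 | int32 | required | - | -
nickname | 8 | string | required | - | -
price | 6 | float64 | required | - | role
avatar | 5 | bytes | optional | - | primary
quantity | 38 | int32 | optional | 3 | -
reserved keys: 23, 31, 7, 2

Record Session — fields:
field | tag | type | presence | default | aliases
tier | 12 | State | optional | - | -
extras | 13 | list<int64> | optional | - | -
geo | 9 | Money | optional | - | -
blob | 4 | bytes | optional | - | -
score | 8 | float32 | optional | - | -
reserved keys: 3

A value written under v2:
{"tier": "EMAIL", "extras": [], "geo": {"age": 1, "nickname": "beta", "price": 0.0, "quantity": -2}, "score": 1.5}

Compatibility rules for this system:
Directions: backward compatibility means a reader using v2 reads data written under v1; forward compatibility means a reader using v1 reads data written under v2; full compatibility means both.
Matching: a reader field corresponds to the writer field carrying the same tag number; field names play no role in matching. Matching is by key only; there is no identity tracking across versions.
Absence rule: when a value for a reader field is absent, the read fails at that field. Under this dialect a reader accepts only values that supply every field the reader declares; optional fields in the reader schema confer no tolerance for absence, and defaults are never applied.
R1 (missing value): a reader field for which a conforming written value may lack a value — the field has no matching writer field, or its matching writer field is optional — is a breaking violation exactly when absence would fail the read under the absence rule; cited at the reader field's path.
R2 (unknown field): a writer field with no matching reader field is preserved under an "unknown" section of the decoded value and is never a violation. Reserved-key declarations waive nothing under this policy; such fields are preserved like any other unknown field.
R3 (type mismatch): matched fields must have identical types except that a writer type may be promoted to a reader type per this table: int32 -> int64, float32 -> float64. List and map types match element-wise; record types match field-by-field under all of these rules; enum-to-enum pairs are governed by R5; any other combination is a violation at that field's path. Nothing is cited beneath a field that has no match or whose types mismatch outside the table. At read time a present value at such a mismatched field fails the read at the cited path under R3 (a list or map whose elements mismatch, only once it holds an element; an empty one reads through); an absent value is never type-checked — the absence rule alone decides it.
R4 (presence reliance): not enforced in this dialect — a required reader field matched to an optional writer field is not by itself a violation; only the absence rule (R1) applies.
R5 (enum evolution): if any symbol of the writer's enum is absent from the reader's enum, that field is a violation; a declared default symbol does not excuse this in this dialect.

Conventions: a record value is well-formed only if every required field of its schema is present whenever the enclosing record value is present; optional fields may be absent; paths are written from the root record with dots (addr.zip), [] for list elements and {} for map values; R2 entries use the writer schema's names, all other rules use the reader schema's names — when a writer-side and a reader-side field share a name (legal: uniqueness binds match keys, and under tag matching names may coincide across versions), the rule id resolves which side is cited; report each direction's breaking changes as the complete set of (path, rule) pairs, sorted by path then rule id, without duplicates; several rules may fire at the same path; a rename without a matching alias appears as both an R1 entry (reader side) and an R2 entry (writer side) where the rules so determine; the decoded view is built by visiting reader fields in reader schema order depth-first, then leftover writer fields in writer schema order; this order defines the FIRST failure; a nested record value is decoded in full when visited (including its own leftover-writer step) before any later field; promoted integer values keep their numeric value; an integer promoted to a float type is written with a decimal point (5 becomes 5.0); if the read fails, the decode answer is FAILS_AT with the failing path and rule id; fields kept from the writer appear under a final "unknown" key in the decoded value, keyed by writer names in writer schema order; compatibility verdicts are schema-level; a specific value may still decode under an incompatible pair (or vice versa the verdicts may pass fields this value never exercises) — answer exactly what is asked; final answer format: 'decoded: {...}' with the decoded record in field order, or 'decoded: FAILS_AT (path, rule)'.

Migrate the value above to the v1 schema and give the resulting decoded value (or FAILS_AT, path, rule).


decoded: FAILS_AT (geo.avatar, R1)

each type pair in Session: writer, then reader
decoding the Session value with the v1 reader:
  tier := "EMAIL"
  extras := []
  geo.nickname := "beta"
  geo.price := 0.0
  read fails at geo.avatar under R1 (no fill)
  => FAILS_AT (geo.avatar, R1)
ruling out the remaining Session differences:
  removed field signature from record Session (its key 3 joins the reserved list) -> matters for Session compatibility verdicts, not for this value's decode
  added field age to record Money: required int32, tag 21 (in v2 it sits immediately before nickname) -> matters for Session compatibility verdicts, not for this value's decode
  field quantity in record Money: tag 3 changed to 38 -> inert under this dialect — no rule fires on Session and the result does not move


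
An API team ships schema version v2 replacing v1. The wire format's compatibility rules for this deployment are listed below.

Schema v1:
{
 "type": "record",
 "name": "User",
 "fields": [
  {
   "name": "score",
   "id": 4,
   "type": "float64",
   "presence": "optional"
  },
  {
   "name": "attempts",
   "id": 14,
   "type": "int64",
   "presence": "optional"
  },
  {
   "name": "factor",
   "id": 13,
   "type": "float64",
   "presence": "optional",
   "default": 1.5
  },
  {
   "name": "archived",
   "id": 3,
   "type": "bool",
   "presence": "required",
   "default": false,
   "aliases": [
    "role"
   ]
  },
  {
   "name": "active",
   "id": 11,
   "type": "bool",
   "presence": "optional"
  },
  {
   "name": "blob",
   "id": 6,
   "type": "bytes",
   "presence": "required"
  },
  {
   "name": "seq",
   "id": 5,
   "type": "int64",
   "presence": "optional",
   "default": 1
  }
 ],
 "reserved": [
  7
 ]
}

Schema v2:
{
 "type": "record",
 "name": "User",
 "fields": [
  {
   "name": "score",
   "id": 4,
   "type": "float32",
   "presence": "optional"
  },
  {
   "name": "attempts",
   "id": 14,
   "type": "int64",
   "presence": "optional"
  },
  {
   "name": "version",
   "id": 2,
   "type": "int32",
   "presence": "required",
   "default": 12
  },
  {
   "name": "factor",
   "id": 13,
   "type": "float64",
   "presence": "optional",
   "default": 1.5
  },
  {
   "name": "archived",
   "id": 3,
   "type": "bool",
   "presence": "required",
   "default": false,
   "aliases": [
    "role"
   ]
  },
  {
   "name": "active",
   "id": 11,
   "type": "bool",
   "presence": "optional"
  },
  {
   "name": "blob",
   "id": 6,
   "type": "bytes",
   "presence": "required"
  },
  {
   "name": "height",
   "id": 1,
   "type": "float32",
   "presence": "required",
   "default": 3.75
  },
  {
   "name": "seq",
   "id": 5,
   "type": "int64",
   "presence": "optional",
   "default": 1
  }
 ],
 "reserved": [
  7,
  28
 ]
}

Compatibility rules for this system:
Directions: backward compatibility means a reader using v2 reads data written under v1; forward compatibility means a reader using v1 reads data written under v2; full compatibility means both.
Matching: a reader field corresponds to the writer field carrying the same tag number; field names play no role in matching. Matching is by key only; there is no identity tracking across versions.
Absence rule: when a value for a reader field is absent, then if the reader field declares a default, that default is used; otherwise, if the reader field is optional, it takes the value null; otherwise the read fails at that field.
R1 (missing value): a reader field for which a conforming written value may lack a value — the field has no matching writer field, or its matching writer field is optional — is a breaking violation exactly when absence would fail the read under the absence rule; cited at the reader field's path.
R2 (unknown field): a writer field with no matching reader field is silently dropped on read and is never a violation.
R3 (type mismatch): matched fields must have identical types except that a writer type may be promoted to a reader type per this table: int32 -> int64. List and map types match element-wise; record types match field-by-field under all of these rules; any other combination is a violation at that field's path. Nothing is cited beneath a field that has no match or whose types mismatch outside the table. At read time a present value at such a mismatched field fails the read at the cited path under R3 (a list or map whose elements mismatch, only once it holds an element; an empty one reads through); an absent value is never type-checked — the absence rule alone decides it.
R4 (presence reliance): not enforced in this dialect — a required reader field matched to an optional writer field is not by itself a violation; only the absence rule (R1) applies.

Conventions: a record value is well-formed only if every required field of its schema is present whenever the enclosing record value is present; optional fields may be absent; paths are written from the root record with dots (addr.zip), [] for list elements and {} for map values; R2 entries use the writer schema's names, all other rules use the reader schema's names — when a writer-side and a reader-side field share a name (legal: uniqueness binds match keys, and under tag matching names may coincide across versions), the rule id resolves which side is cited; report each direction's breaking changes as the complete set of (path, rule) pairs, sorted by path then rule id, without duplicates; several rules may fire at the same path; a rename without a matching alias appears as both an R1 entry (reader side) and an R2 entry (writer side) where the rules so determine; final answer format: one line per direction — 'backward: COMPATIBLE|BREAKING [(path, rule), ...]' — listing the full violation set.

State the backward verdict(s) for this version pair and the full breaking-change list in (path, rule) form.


backward: BREAKING [(score, R3)]

each type pair in User: writer, then reader
backward analysis of User with v2 as reader and v1 as writer:
  float64 -> float32, writer optional: score aligns to score
  int64 -> int64, writer optional: attempts aligns to attempts
  version: no writer-side match
  float64 -> float64, writer optional: factor aligns to factor
  bool -> bool, writer required: archived aligns to archived
  bool -> bool, writer optional: active aligns to active
  bytes -> bytes, writer required: blob aligns to blob
  height: no writer-side match
  int64 -> int64, writer optional: seq aligns to seq
  rule R3 violated at score
  backward on User therefore BREAKING (1)
ruling out the remaining User differences:
  added field height to record User: required float32, tag 1, default 3.75 (in v2 it sits immediately before seq) -> inert for the asked User verdict: nothing fires
  added field version to record User: required int32, tag 2, default 12 (in v2 it sits immediately before factor) -> inert for the asked User verdict: nothing fires


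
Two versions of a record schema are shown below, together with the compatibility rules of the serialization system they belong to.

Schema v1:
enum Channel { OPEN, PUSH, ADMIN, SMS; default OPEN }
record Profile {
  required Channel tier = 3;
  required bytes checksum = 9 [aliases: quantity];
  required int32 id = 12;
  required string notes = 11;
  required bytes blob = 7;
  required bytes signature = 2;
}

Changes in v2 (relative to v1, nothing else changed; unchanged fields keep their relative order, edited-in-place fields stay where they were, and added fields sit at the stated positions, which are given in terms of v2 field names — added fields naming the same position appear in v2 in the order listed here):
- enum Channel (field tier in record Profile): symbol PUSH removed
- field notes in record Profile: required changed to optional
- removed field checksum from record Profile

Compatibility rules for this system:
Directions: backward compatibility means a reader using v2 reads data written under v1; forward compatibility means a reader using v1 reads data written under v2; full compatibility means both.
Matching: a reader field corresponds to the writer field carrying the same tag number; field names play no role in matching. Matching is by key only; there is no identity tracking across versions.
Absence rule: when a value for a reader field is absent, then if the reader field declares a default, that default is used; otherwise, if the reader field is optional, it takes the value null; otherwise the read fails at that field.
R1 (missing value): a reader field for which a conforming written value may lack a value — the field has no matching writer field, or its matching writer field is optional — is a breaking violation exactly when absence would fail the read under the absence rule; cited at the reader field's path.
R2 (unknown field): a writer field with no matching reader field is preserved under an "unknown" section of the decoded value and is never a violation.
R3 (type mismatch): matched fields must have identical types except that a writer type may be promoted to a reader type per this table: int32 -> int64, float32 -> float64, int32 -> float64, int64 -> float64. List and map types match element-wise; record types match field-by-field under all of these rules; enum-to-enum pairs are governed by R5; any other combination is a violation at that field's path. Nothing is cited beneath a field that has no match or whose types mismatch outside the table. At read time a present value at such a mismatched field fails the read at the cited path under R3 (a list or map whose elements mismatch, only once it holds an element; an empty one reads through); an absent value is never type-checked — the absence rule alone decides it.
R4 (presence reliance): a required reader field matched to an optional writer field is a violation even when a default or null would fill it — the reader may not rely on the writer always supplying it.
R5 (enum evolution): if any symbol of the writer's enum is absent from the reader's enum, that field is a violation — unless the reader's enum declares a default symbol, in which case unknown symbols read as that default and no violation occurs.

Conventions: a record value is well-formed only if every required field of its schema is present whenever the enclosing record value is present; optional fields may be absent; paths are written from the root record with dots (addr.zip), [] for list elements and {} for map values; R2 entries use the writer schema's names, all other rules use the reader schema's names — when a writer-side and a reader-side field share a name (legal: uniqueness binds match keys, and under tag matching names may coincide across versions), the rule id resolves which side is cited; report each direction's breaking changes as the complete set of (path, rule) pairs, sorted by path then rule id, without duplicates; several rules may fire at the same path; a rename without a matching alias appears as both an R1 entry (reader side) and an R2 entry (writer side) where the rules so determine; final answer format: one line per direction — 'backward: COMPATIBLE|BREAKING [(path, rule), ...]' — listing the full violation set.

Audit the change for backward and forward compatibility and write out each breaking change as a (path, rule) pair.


backward: COMPATIBLE []; forward: BREAKING [(checksum, R1), (notes, R1), (notes, R4)]

each type pair in Profile: writer, then reader
backward on Profile — v2 reading data written by v1:
  Channel -> Channel, writer required: tier aligns to tier
  int32 -> int32, writer required: id aligns to id
  string -> string, writer required: notes aligns to notes
  bytes -> bytes, writer required: blob aligns to blob
  bytes -> bytes, writer required: signature aligns to signature
  writer checksum: unknown to reader
  => no violations; backward on Profile: COMPATIBLE
forward on Profile — v1 reading data written by v2:
  Channel -> Channel, writer required: tier aligns to tier
  no writer field matches reader checksum
  int32 -> int32, writer required: id aligns to id
  string -> string, writer optional: notes aligns to notes
  bytes -> bytes, writer required: blob aligns to blob
  bytes -> bytes, writer required: signature aligns to signature
  breaking: (checksum, R1)
  breaking: (notes, R1)
  breaking: (notes, R4)
  => forward verdict for Profile: BREAKING, 3 violation(s)


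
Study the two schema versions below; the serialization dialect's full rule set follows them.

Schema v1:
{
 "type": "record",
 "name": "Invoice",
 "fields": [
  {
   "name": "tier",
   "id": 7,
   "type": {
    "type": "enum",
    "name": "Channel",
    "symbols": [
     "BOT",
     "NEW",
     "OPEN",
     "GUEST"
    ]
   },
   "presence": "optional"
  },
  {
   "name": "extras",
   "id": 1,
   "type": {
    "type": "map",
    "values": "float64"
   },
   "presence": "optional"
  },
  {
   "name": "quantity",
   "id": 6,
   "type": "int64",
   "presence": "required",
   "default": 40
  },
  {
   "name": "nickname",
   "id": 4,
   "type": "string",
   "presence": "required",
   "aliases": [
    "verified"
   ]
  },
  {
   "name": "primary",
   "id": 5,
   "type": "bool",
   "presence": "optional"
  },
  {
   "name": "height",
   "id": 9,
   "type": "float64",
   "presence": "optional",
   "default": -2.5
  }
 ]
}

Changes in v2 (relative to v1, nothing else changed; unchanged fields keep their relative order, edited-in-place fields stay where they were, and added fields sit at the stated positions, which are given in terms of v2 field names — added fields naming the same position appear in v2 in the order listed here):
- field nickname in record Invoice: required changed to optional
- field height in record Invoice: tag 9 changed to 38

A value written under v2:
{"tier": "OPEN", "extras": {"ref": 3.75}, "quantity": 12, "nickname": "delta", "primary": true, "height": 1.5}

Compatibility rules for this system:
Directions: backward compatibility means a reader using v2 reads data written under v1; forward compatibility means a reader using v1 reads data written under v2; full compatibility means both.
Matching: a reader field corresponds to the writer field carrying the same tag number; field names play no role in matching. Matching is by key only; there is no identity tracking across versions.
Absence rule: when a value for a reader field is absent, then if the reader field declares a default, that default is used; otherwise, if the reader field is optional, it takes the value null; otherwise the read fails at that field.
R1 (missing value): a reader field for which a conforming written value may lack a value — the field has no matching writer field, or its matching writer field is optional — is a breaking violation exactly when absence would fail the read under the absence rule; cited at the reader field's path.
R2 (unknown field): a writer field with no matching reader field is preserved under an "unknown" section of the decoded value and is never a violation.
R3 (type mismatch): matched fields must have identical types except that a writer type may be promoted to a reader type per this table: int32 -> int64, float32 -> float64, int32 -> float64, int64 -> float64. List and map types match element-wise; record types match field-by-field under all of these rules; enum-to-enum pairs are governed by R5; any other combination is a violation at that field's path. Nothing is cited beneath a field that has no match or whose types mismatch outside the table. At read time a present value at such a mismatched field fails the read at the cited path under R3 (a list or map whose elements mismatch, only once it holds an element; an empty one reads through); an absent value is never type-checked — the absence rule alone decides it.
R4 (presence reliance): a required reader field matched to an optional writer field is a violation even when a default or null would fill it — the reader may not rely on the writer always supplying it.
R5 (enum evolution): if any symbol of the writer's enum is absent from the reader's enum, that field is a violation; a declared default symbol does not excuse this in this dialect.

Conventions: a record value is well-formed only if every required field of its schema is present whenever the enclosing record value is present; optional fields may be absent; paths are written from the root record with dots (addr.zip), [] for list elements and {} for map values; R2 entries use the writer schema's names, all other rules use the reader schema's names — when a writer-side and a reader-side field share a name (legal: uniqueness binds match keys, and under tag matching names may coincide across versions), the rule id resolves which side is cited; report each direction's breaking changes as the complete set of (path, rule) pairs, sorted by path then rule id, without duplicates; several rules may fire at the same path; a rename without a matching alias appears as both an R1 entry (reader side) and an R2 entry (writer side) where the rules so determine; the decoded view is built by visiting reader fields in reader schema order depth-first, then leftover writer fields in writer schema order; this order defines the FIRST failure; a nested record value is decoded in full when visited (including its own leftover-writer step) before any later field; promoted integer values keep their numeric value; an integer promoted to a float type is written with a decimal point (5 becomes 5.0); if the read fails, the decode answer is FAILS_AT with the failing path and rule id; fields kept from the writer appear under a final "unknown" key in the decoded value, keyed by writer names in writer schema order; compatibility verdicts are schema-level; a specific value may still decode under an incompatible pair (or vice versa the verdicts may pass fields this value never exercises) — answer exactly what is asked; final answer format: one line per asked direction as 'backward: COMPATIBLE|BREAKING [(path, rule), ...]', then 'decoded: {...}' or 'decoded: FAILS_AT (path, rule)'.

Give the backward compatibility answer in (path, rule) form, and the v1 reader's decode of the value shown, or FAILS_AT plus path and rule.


backward: COMPATIBLE []; decoded: {"tier": "OPEN", "extras": {"ref": 3.75}, "quantity": 12, "nickname": "delta", "primary": true, "height": -2.5, "unknown": {"height": 1.5}}

the writer's type comes first in each Invoice pair
checking backward for Invoice: reader v2 against writer v1:
  Channel -> Channel, writer optional: tier aligns to tier
  map<string, float64> -> map<string, float64>, writer optional: extras aligns to extras
  int64 -> int64, writer required: quantity aligns to quantity
  string -> string, writer required: nickname aligns to nickname
  bool -> bool, writer optional: primary aligns to primary
  height has no writer counterpart
  height (writer side), unknown to reader
  => no violations; backward on Invoice: COMPATIBLE
decoding the Invoice value with the v1 reader:
  tier := "OPEN"
  extras := {"ref": 3.75}
  quantity := 12
  nickname := "delta"
  primary := true
  height := -2.5 (missing; default applied)
  writer height: kept under "unknown"
  => decoded: {"tier": "OPEN", "extras": {"ref": 3.75}, "quantity": 12, "nickname": "delta", "primary": true, "height": -2.5, "unknown": {"height": 1.5}}
the rest of the Invoice diff is inert for this question:
  field nickname in record Invoice: required changed to optional -> its effect on Invoice is confined to the forward direction, not asked


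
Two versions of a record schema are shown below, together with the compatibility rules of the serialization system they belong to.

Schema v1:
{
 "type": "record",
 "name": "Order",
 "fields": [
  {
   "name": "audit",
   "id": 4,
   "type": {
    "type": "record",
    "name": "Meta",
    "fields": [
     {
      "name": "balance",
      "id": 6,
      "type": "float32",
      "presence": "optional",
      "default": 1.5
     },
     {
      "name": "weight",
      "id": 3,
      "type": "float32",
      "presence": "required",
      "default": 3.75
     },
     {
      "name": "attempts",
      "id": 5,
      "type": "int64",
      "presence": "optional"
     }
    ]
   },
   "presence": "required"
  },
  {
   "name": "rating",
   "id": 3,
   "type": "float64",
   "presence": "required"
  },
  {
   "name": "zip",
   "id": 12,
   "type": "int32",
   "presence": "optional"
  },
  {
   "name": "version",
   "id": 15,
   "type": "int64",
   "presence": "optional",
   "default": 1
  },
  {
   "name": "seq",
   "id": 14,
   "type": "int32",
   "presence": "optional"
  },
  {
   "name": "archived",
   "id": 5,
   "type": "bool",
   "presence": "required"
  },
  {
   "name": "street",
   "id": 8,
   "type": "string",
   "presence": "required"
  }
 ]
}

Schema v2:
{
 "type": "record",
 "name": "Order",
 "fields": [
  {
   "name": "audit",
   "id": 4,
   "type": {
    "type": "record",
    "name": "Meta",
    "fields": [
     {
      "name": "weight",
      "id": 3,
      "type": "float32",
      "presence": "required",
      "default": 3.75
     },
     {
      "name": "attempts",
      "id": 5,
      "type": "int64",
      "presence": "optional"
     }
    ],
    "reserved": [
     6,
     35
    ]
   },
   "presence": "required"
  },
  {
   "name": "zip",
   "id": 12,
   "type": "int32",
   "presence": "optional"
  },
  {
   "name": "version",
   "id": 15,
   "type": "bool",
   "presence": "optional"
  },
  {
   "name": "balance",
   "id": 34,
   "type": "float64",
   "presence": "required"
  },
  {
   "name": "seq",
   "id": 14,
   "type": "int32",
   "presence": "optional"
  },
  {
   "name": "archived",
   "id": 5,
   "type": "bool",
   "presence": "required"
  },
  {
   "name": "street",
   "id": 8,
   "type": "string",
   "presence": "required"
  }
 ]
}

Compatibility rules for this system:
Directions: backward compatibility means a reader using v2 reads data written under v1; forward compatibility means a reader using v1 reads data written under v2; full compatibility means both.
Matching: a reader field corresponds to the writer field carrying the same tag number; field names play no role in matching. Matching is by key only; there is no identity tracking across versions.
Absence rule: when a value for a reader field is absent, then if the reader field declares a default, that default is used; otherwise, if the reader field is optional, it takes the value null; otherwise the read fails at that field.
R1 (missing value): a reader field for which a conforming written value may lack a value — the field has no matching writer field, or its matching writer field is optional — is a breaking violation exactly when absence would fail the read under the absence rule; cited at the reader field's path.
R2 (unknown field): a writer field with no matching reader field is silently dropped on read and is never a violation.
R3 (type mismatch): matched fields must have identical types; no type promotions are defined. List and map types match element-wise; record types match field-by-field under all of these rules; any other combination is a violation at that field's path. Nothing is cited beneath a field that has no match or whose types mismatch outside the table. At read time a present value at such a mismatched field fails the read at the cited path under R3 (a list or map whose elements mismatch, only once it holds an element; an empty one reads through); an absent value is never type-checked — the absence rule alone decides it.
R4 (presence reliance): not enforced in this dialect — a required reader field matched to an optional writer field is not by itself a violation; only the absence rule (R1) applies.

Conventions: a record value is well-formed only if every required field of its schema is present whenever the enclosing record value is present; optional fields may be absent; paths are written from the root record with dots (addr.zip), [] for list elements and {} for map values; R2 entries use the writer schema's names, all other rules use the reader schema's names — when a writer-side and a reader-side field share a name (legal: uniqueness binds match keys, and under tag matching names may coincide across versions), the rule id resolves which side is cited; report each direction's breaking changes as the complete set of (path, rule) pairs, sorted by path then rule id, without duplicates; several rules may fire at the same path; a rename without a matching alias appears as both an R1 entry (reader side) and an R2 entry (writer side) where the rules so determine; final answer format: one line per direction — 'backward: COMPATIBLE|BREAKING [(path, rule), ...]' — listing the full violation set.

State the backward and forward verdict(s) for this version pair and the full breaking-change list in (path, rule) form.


in Order below, arrows point writer -> reader
backward on Order — v2 reading data written by v1:
  audit <- audit (Meta -> Meta, writer required)
  zip <- zip (int32 -> int32, writer optional)
  version <- version (int64 -> bool, writer optional)
  balance: no writer-side match
  seq <- seq (int32 -> int32, writer optional)
  archived <- archived (bool -> bool, writer required)
  street <- street (string -> string, writer required)
  rating (writer side), unknown to reader
  audit.weight <- audit.weight (float32 -> float32, writer required)
  audit.attempts <- audit.attempts (int64 -> int64, writer optional)
  audit.balance (writer side), unknown to reader
  R1 fires at balance
  R3 fires at version
  => backward verdict for Order: BREAKING, 2 violation(s)
forward on Order — v1 reading data written by v2:
  audit <- audit (Meta -> Meta, writer required)
  rating: no writer-side match
  zip <- zip (int32 -> int32, writer optional)
  version <- version (bool -> int64, writer optional)
  seq <- seq (int32 -> int32, writer optional)
  archived <- archived (bool -> bool, writer required)
  street <- street (string -> string, writer required)
  balance (writer side), unknown to reader
  audit.balance: no writer-side match
  audit.weight <- audit.weight (float32 -> float32, writer required)
  audit.attempts <- audit.attempts (int64 -> int64, writer optional)
  R1 fires at rating
  R3 fires at version
  => forward verdict for Order: BREAKING, 2 violation(s)

backward: BREAKING [(balance, R1), (version, R3)]; forward: BREAKING [(rating, R1), (version, R3)]
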